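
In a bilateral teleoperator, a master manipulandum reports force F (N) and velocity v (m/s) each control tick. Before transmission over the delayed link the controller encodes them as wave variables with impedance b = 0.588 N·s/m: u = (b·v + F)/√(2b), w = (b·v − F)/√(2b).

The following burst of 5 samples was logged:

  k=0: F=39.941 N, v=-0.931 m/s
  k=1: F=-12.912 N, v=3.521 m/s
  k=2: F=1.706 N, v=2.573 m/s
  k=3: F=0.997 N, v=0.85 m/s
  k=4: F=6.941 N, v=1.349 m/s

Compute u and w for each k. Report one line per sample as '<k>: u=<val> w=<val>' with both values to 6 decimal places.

0: u=36.326345 w=-37.335954
1: u=-9.997509 w=13.815806
2: u=2.968295 w=-0.178043
3: u=1.380257 w=-0.458487
4: u=7.132018 w=-5.669114

k=0: b·v=0.588×(-0.931)=-0.547428; √(2b)=1.084435; u=(-0.547428+39.941)/1.084435=36.326345, w=(-0.547428−39.941)/1.084435=-37.335954
k=1: b·v=0.588×3.521=2.070348; √(2b)=1.084435; u=(2.070348+(-12.912))/1.084435=-9.997509, w=(2.070348−(-12.912))/1.084435=13.815806
k=2: b·v=0.588×2.573=1.512924; √(2b)=1.084435; u=(1.512924+1.706)/1.084435=2.968295, w=(1.512924−1.706)/1.084435=-0.178043
k=3: b·v=0.588×0.85=0.499800; √(2b)=1.084435; u=(0.499800+0.997)/1.084435=1.380257, w=(0.499800−0.997)/1.084435=-0.458487
k=4: b·v=0.588×1.349=0.793212; √(2b)=1.084435; u=(0.793212+6.941)/1.084435=7.132018, w=(0.793212−6.941)/1.084435=-5.669114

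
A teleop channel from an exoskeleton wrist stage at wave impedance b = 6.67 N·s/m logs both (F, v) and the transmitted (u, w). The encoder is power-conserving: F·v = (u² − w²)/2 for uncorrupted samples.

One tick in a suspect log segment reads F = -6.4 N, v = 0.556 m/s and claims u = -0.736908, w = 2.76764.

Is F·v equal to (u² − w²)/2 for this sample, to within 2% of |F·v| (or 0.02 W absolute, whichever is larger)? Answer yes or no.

F·v = (-6.4)×0.556 = -3.558400 W.
(u² − w²)/2 = (0.543033 − 7.659831)/2 = -3.558399 W.
|Δ| = 0.000001;  2% of max(1, |F·v|) = 0.071168.

yes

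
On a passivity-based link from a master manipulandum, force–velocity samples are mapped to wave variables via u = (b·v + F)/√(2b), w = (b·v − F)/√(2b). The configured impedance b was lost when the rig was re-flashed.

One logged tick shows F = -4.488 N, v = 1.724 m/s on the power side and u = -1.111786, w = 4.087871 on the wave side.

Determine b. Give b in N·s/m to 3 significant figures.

u + w = 2.976085;  u + w = √(2b)·v, so √(2b) = 2.976085/1.724 = 1.726267.
b = (√(2b))²/2 = 2.979999/2 = 1.490000.
(Check via u − w = 2F/√(2b): u − w = -5.199657, 2F/√(2b) = -5.199658.)

b = 1.49 N·s/m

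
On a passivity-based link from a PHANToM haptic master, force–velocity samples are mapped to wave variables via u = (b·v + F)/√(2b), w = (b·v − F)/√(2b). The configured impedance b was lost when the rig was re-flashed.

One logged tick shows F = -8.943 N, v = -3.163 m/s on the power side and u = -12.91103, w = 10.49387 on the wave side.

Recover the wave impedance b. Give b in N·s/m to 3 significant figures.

b = 0.292 N·s/m

u + w = -2.41716;  u + w = √(2b)·v, so √(2b) = -2.41716/(-3.163) = 0.76420.
b = (√(2b))²/2 = 0.58400/2 = 0.29200.
(Check via u − w = 2F/√(2b): u − w = -23.40490, 2F/√(2b) = -23.40491.)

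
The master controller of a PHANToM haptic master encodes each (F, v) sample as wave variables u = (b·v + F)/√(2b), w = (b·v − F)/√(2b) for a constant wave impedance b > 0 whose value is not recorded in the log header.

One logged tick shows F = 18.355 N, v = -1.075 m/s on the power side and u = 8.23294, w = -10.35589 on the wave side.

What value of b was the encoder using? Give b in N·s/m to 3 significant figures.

b = 1.95 N·s/m

u + w = -2.12295;  u + w = √(2b)·v, so √(2b) = -2.12295/(-1.075) = 1.97484.
b = (√(2b))²/2 = 3.89998/2 = 1.94999.
(Check via u − w = 2F/√(2b): u − w = 18.58883, 2F/√(2b) = 18.58887.)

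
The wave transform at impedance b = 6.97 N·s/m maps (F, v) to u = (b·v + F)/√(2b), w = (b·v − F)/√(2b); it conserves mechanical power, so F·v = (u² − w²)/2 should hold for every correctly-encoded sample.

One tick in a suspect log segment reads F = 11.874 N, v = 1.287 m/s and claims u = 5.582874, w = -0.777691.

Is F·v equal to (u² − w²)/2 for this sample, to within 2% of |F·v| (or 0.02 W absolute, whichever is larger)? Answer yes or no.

yes

F·v = 11.874×1.287 = 15.281838 W.
(u² − w²)/2 = (31.168482 − 0.604803)/2 = 15.281839 W.
|Δ| = 0.000001;  2% of max(1, |F·v|) = 0.305637.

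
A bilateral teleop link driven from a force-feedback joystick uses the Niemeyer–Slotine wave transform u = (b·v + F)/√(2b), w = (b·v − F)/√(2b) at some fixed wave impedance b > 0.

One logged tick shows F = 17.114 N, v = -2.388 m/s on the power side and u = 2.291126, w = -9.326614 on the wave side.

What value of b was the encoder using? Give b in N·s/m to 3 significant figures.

u + w = -7.035488;  u + w = √(2b)·v, so √(2b) = -7.035488/(-2.388) = 2.946184.
b = (√(2b))²/2 = 8.680002/2 = 4.340001.
(Check via u − w = 2F/√(2b): u − w = 11.617740, 2F/√(2b) = 11.617739.)

b = 4.34 N·s/m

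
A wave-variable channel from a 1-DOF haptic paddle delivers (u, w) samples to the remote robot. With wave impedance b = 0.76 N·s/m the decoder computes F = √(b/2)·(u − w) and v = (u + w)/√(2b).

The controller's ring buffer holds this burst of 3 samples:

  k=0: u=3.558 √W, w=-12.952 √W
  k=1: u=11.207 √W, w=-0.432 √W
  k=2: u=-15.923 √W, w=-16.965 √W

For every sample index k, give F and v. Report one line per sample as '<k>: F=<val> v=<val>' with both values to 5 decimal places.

k=0: u−w=16.51000, u+w=-9.39400; √(b/2)=0.61644, √(2b)=1.23288; F=0.61644×16.51=10.17745, v=-9.39400/1.23288=-7.61954
k=1: u−w=11.63900, u+w=10.77500; √(b/2)=0.61644, √(2b)=1.23288; F=0.61644×11.639=7.17476, v=10.77500/1.23288=8.73968
k=2: u−w=1.04200, u+w=-32.88800; √(b/2)=0.61644, √(2b)=1.23288; F=0.61644×1.042=0.64233, v=-32.88800/1.23288=-26.67569

0: F=10.17745 v=-7.61954
1: F=7.17476 v=8.73968
2: F=0.64233 v=-26.67569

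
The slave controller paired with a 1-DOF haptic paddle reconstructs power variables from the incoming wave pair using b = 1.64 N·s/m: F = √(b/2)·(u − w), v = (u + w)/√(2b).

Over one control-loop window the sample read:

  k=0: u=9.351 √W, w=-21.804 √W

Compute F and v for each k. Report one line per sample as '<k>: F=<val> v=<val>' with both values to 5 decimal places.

k=0: u−w=31.15500, u+w=-12.45300; √(b/2)=0.90554, √(2b)=1.81108; F=0.90554×31.155=28.21205, v=-12.45300/1.81108=-6.87602

0: F=28.21205 v=-6.87602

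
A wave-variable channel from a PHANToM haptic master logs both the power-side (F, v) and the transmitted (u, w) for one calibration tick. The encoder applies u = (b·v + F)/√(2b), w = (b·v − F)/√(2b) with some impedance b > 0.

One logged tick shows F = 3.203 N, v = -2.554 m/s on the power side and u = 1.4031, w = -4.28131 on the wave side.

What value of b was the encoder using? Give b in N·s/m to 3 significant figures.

u + w = -2.87821;  u + w = √(2b)·v, so √(2b) = -2.87821/(-2.554) = 1.12694.
b = (√(2b))²/2 = 1.27000/2 = 0.63500.
(Check via u − w = 2F/√(2b): u − w = 5.68441, 2F/√(2b) = 5.68441.)

b = 0.635 N·s/m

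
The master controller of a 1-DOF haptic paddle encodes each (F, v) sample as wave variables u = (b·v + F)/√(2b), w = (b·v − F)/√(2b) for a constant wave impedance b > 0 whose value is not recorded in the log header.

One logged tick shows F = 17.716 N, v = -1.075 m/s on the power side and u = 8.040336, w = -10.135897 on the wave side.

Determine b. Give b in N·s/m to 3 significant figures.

u + w = -2.095561;  u + w = √(2b)·v, so √(2b) = -2.095561/(-1.075) = 1.949359.
b = (√(2b))²/2 = 3.800001/2 = 1.900000.
(Check via u − w = 2F/√(2b): u − w = 18.176233, 2F/√(2b) = 18.176231.)

b = 1.9 N·s/m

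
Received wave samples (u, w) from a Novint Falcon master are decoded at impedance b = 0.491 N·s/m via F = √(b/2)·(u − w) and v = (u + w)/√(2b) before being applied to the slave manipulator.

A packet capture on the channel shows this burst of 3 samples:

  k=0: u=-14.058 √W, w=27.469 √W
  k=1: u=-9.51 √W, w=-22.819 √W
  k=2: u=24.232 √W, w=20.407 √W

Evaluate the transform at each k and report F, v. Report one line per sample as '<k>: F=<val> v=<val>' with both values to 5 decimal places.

k=0: u−w=-41.52700, u+w=13.41100; √(b/2)=0.49548, √(2b)=0.99096; F=0.49548×(-41.527)=-20.57578, v=13.41100/0.99096=13.53335
k=1: u−w=13.30900, u+w=-32.32900; √(b/2)=0.49548, √(2b)=0.99096; F=0.49548×13.309=6.59434, v=-32.32900/0.99096=-32.62395
k=2: u−w=3.82500, u+w=44.63900; √(b/2)=0.49548, √(2b)=0.99096; F=0.49548×3.825=1.89521, v=44.63900/0.99096=45.04626

0: F=-20.57578 v=13.53335
1: F=6.59434 v=-32.62395
2: F=1.89521 v=45.04626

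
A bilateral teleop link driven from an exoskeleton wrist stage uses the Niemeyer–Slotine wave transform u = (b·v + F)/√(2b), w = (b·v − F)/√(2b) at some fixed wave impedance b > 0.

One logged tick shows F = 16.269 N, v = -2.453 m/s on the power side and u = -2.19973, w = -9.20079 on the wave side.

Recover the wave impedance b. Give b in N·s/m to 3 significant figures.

u + w = -11.40052;  u + w = √(2b)·v, so √(2b) = -11.40052/(-2.453) = 4.64758.
b = (√(2b))²/2 = 21.60002/2 = 10.80001.
(Check via u − w = 2F/√(2b): u − w = 7.00106, 2F/√(2b) = 7.00106.)

b = 10.8 N·s/m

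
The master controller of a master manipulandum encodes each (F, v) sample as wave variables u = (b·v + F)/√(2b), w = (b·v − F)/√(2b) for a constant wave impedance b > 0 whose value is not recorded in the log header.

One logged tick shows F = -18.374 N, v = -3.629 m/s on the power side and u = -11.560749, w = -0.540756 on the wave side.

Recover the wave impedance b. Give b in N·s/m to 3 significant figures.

u + w = -12.101505;  u + w = √(2b)·v, so √(2b) = -12.101505/(-3.629) = 3.334667.
b = (√(2b))²/2 = 11.120001/2 = 5.560001.
(Check via u − w = 2F/√(2b): u − w = -11.019993, 2F/√(2b) = -11.019992.)

b = 5.56 N·s/m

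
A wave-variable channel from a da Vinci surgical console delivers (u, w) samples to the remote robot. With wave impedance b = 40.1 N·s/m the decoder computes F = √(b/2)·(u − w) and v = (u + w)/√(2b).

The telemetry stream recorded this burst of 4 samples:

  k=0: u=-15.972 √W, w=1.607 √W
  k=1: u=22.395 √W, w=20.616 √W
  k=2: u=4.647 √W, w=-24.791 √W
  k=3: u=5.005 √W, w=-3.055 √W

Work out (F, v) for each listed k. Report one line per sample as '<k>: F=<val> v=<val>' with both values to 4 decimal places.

0: F=-78.7139 v=-1.6041
1: F=7.9659 v=4.8028
2: F=131.8152 v=-2.2494
3: F=36.0904 v=0.2177

k=0: u−w=-17.5790, u+w=-14.3650; √(b/2)=4.4777, √(2b)=8.9554; F=4.4777×(-17.579)=-78.7139, v=-14.3650/8.9554=-1.6041
k=1: u−w=1.7790, u+w=43.0110; √(b/2)=4.4777, √(2b)=8.9554; F=4.4777×1.779=7.9659, v=43.0110/8.9554=4.8028
k=2: u−w=29.4380, u+w=-20.1440; √(b/2)=4.4777, √(2b)=8.9554; F=4.4777×29.438=131.8152, v=-20.1440/8.9554=-2.2494
k=3: u−w=8.0600, u+w=1.9500; √(b/2)=4.4777, √(2b)=8.9554; F=4.4777×8.06=36.0904, v=1.9500/8.9554=0.2177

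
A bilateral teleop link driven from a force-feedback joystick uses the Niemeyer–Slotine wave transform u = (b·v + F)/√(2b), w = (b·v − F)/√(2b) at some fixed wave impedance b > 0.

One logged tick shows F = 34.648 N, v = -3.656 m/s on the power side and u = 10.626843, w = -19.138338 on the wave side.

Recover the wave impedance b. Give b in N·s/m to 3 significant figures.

u + w = -8.511495;  u + w = √(2b)·v, so √(2b) = -8.511495/(-3.656) = 2.328089.
b = (√(2b))²/2 = 5.420000/2 = 2.710000.
(Check via u − w = 2F/√(2b): u − w = 29.765181, 2F/√(2b) = 29.765179.)

b = 2.71 N·s/m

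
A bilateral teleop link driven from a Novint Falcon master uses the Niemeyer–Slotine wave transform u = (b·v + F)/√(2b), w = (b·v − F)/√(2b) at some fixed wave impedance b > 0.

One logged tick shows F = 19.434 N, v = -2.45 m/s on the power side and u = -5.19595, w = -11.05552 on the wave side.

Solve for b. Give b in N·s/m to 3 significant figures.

b = 22 N·s/m

u + w = -16.2515;  u + w = √(2b)·v, so √(2b) = -16.2515/(-2.45) = 6.6333.
b = (√(2b))²/2 = 44.0000/2 = 22.0000.
(Check via u − w = 2F/√(2b): u − w = 5.8596, 2F/√(2b) = 5.8596.)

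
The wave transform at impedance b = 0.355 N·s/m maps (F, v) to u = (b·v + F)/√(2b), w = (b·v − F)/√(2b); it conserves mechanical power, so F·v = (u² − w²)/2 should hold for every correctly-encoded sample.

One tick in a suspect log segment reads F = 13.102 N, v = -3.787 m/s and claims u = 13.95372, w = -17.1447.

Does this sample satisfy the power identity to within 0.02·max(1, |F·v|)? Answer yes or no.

F·v = 13.102×(-3.787) = -49.6173 W.
(u² − w²)/2 = (194.7063 − 293.9407)/2 = -49.6172 W.
|Δ| = 0.0001;  2% of max(1, |F·v|) = 0.9923.

yes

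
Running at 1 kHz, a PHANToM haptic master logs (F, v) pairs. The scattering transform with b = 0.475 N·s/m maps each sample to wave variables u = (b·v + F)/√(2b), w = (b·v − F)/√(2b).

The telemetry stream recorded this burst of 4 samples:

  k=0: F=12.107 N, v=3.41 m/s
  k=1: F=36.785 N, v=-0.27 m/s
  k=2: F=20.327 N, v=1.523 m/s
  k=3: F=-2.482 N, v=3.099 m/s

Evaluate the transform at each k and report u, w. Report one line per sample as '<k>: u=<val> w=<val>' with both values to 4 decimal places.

0: u=14.0833 w=-10.7597
1: u=37.6090 w=-37.8722
2: u=21.5973 w=-20.1128
3: u=-1.0362 w=4.0567

k=0: b·v=0.475×3.41=1.6198; √(2b)=0.9747; u=(1.6198+12.107)/0.9747=14.0833, w=(1.6198−12.107)/0.9747=-10.7597
k=1: b·v=0.475×(-0.27)=-0.1283; √(2b)=0.9747; u=(-0.1283+36.785)/0.9747=37.6090, w=(-0.1283−36.785)/0.9747=-37.8722
k=2: b·v=0.475×1.523=0.7234; √(2b)=0.9747; u=(0.7234+20.327)/0.9747=21.5973, w=(0.7234−20.327)/0.9747=-20.1128
k=3: b·v=0.475×3.099=1.4720; √(2b)=0.9747; u=(1.4720+(-2.482))/0.9747=-1.0362, w=(1.4720−(-2.482))/0.9747=4.0567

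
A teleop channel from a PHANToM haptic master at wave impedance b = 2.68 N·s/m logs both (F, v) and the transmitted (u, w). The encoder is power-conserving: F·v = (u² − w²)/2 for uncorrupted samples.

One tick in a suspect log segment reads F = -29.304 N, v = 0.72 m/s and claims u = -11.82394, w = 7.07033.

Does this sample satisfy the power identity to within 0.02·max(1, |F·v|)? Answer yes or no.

F·v = (-29.304)×0.72 = -21.0989 W.
(u² − w²)/2 = (139.8056 − 49.9896)/2 = 44.9080 W.
|Δ| = 66.0069;  2% of max(1, |F·v|) = 0.4220.

no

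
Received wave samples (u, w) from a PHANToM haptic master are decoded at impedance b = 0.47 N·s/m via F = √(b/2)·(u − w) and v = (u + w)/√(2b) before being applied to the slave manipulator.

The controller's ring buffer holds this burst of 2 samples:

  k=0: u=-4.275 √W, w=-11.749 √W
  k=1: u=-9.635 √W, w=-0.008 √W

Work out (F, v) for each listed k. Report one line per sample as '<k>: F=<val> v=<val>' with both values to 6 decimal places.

0: F=3.623156 v=-16.527494
1: F=-4.666861 v=-9.945995

k=0: u−w=7.474000, u+w=-16.024000; √(b/2)=0.484768, √(2b)=0.969536; F=0.484768×7.474=3.623156, v=-16.024000/0.969536=-16.527494
k=1: u−w=-9.627000, u+w=-9.643000; √(b/2)=0.484768, √(2b)=0.969536; F=0.484768×(-9.627)=-4.666861, v=-9.643000/0.969536=-9.945995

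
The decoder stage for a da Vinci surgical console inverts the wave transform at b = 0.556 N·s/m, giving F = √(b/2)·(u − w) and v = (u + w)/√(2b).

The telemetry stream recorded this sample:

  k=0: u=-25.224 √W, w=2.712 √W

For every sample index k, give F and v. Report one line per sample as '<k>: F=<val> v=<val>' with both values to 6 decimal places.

k=0: u−w=-27.936000, u+w=-22.512000; √(b/2)=0.527257, √(2b)=1.054514; F=0.527257×(-27.936)=-14.729453, v=-22.512000/1.054514=-21.348221

0: F=-14.729453 v=-21.348221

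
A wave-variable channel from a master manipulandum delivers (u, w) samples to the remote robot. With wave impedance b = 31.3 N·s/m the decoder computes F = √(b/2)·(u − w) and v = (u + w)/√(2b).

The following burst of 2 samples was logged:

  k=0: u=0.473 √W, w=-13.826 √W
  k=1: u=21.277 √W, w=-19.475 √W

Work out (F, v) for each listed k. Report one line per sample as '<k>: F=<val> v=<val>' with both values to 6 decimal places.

k=0: u−w=14.299000, u+w=-13.353000; √(b/2)=3.956008, √(2b)=7.912016; F=3.956008×14.299=56.566960, v=-13.353000/7.912016=-1.687686
k=1: u−w=40.752000, u+w=1.802000; √(b/2)=3.956008, √(2b)=7.912016; F=3.956008×40.752=161.215242, v=1.802000/7.912016=0.227755

0: F=56.566960 v=-1.687686
1: F=161.215242 v=0.227755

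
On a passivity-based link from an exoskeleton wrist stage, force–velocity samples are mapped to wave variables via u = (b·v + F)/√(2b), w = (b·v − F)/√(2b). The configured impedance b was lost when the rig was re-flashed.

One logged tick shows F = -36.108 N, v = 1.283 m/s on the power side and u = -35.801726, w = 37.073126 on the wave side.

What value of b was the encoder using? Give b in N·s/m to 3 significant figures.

b = 0.491 N·s/m

u + w = 1.271400;  u + w = √(2b)·v, so √(2b) = 1.271400/1.283 = 0.990959.
b = (√(2b))²/2 = 0.981999/2 = 0.491000.
(Check via u − w = 2F/√(2b): u − w = -72.874852, 2F/√(2b) = -72.874884.)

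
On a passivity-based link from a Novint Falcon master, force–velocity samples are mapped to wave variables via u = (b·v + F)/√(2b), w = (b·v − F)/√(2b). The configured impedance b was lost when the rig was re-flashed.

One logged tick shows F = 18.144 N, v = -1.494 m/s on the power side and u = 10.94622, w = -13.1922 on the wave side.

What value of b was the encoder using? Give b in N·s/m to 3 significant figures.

u + w = -2.2460;  u + w = √(2b)·v, so √(2b) = -2.2460/(-1.494) = 1.5033.
b = (√(2b))²/2 = 2.2600/2 = 1.1300.
(Check via u − w = 2F/√(2b): u − w = 24.1384, 2F/√(2b) = 24.1384.)

b = 1.13 N·s/m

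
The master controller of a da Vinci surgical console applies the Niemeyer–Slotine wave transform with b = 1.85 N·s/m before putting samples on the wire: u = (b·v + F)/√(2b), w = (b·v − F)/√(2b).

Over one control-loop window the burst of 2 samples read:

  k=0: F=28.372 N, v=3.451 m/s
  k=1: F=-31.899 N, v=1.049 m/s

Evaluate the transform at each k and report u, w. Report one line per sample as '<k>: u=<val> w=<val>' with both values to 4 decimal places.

0: u=18.0690 w=-11.4308
1: u=-15.5746 w=17.5924

k=0: b·v=1.85×3.451=6.3844; √(2b)=1.9235; u=(6.3844+28.372)/1.9235=18.0690, w=(6.3844−28.372)/1.9235=-11.4308
k=1: b·v=1.85×1.049=1.9406; √(2b)=1.9235; u=(1.9406+(-31.899))/1.9235=-15.5746, w=(1.9406−(-31.899))/1.9235=17.5924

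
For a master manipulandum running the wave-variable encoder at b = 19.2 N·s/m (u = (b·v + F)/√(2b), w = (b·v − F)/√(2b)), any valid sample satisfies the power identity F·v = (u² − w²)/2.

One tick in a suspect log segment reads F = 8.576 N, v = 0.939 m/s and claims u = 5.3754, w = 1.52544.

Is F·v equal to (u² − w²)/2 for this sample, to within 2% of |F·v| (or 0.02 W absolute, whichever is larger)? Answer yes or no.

F·v = 8.576×0.939 = 8.0529 W.
(u² − w²)/2 = (28.8949 − 2.3270)/2 = 13.2840 W.
|Δ| = 5.2311;  2% of max(1, |F·v|) = 0.1611.

no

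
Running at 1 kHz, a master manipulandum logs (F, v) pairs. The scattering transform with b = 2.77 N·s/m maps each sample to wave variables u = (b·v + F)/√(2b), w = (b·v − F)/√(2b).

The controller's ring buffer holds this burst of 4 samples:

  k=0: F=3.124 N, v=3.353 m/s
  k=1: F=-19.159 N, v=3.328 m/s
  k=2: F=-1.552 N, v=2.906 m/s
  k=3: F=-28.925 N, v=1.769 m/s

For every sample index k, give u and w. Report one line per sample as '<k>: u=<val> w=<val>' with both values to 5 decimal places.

k=0: b·v=2.77×3.353=9.28781; √(2b)=2.35372; u=(9.28781+3.124)/2.35372=5.27327, w=(9.28781−3.124)/2.35372=2.61875
k=1: b·v=2.77×3.328=9.21856; √(2b)=2.35372; u=(9.21856+(-19.159))/2.35372=-4.22329, w=(9.21856−(-19.159))/2.35372=12.05647
k=2: b·v=2.77×2.906=8.04962; √(2b)=2.35372; u=(8.04962+(-1.552))/2.35372=2.76057, w=(8.04962−(-1.552))/2.35372=4.07934
k=3: b·v=2.77×1.769=4.90013; √(2b)=2.35372; u=(4.90013+(-28.925))/2.35372=-10.20719, w=(4.90013−(-28.925))/2.35372=14.37092

0: u=5.27327 w=2.61875
1: u=-4.22329 w=12.05647
2: u=2.76057 w=4.07934
3: u=-10.20719 w=14.37092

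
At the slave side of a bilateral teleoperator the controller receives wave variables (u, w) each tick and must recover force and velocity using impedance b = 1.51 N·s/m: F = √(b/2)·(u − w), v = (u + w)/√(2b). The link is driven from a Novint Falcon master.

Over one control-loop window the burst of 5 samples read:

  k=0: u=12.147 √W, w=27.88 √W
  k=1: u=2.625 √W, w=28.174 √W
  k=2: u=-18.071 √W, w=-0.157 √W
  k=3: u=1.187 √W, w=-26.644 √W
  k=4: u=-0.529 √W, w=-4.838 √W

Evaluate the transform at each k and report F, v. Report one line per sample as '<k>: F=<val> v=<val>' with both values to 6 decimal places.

k=0: u−w=-15.733000, u+w=40.027000; √(b/2)=0.868907, √(2b)=1.737815; F=0.868907×(-15.733)=-13.670519, v=40.027000/1.737815=23.032950
k=1: u−w=-25.549000, u+w=30.799000; √(b/2)=0.868907, √(2b)=1.737815; F=0.868907×(-25.549)=-22.199714, v=30.799000/1.737815=17.722833
k=2: u−w=-17.914000, u+w=-18.228000; √(b/2)=0.868907, √(2b)=1.737815; F=0.868907×(-17.914)=-15.565606, v=-18.228000/1.737815=-10.489035
k=3: u−w=27.831000, u+w=-25.457000; √(b/2)=0.868907, √(2b)=1.737815; F=0.868907×27.831=24.182561, v=-25.457000/1.737815=-14.648857
k=4: u−w=4.309000, u+w=-5.367000; √(b/2)=0.868907, √(2b)=1.737815; F=0.868907×4.309=3.744122, v=-5.367000/1.737815=-3.088361

0: F=-13.670519 v=23.032950
1: F=-22.199714 v=17.722833
2: F=-15.565606 v=-10.489035
3: F=24.182561 v=-14.648857
4: F=3.744122 v=-3.088361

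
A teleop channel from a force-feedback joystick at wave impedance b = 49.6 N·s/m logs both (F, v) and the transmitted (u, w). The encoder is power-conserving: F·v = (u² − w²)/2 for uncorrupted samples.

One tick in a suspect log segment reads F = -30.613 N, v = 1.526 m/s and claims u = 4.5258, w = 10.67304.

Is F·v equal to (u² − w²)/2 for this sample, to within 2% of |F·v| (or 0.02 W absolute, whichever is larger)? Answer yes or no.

yes

F·v = (-30.613)×1.526 = -46.71544 W.
(u² − w²)/2 = (20.48287 − 113.91378)/2 = -46.71546 W.
|Δ| = 0.00002;  2% of max(1, |F·v|) = 0.93431.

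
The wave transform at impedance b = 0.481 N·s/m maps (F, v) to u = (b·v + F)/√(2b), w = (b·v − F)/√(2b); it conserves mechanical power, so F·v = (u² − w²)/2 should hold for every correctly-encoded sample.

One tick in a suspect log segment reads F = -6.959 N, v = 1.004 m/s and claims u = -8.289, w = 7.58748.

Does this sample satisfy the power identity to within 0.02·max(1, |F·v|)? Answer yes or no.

F·v = (-6.959)×1.004 = -6.9868 W.
(u² − w²)/2 = (68.7075 − 57.5699)/2 = 5.5688 W.
|Δ| = 12.5557;  2% of max(1, |F·v|) = 0.1397.

no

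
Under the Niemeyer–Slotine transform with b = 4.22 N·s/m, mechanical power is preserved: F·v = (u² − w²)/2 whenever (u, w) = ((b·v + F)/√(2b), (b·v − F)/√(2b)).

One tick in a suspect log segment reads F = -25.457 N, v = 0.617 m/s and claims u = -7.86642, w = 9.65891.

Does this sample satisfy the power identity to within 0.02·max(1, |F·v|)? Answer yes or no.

yes

F·v = (-25.457)×0.617 = -15.70697 W.
(u² − w²)/2 = (61.88056 − 93.29454)/2 = -15.70699 W.
|Δ| = 0.00002;  2% of max(1, |F·v|) = 0.31414.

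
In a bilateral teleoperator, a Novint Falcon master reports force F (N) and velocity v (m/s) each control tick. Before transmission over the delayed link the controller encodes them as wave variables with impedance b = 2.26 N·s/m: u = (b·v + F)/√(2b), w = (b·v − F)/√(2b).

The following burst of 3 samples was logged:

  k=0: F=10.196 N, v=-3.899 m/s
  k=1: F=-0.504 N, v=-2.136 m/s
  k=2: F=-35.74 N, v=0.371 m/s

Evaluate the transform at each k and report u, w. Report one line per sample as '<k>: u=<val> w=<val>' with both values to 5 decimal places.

k=0: b·v=2.26×(-3.899)=-8.81174; √(2b)=2.12603; u=(-8.81174+10.196)/2.12603=0.65110, w=(-8.81174−10.196)/2.12603=-8.94049
k=1: b·v=2.26×(-2.136)=-4.82736; √(2b)=2.12603; u=(-4.82736+(-0.504))/2.12603=-2.50766, w=(-4.82736−(-0.504))/2.12603=-2.03354
k=2: b·v=2.26×0.371=0.83846; √(2b)=2.12603; u=(0.83846+(-35.74))/2.12603=-16.41630, w=(0.83846−(-35.74))/2.12603=17.20506

0: u=0.65110 w=-8.94049
1: u=-2.50766 w=-2.03354
2: u=-16.41630 w=17.20506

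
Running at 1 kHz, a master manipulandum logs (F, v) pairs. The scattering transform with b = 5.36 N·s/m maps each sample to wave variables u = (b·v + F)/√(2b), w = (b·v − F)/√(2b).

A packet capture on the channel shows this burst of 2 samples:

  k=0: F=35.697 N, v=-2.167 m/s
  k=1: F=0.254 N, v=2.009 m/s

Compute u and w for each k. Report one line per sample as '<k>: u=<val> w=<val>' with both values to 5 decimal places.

0: u=7.35517 w=-14.45024
1: u=3.36645 w=3.21130

k=0: b·v=5.36×(-2.167)=-11.61512; √(2b)=3.27414; u=(-11.61512+35.697)/3.27414=7.35517, w=(-11.61512−35.697)/3.27414=-14.45024
k=1: b·v=5.36×2.009=10.76824; √(2b)=3.27414; u=(10.76824+0.254)/3.27414=3.36645, w=(10.76824−0.254)/3.27414=3.21130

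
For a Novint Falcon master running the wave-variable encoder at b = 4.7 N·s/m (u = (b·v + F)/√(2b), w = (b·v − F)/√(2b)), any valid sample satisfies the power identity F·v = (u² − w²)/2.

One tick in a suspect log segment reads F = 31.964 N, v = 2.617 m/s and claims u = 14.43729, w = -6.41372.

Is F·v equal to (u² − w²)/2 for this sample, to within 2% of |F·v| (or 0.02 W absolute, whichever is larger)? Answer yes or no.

F·v = 31.964×2.617 = 83.6498 W.
(u² − w²)/2 = (208.4353 − 41.1358)/2 = 83.6498 W.
|Δ| = 0.0000;  2% of max(1, |F·v|) = 1.6730.

yes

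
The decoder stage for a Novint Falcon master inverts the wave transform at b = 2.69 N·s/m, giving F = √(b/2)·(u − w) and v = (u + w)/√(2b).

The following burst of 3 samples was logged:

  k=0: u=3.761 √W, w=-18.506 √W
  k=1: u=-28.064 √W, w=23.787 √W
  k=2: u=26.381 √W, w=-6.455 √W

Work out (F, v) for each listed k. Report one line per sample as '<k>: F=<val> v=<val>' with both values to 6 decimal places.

k=0: u−w=22.267000, u+w=-14.745000; √(b/2)=1.159741, √(2b)=2.319483; F=1.159741×22.267=25.823961, v=-14.745000/2.319483=-6.357021
k=1: u−w=-51.851000, u+w=-4.277000; √(b/2)=1.159741, √(2b)=2.319483; F=1.159741×(-51.851)=-60.133749, v=-4.277000/2.319483=-1.843946
k=2: u−w=32.836000, u+w=19.926000; √(b/2)=1.159741, √(2b)=2.319483; F=1.159741×32.836=38.081267, v=19.926000/2.319483=8.590709

0: F=25.823961 v=-6.357021
1: F=-60.133749 v=-1.843946
2: F=38.081267 v=8.590709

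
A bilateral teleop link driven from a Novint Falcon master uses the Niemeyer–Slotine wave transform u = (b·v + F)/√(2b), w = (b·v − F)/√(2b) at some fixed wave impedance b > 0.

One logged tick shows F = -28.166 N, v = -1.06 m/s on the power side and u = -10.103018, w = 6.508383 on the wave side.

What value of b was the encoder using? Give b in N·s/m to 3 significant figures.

b = 5.75 N·s/m

u + w = -3.594635;  u + w = √(2b)·v, so √(2b) = -3.594635/(-1.06) = 3.391165.
b = (√(2b))²/2 = 11.500001/2 = 5.750000.
(Check via u − w = 2F/√(2b): u − w = -16.611401, 2F/√(2b) = -16.611400.)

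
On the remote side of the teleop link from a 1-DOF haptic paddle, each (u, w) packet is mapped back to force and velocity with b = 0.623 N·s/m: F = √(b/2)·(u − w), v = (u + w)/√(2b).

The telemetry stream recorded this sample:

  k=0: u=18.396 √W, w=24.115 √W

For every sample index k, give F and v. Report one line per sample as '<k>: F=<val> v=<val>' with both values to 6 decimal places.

k=0: u−w=-5.719000, u+w=42.511000; √(b/2)=0.558122, √(2b)=1.116244; F=0.558122×(-5.719)=-3.191899, v=42.511000/1.116244=38.083978

0: F=-3.191899 v=38.083978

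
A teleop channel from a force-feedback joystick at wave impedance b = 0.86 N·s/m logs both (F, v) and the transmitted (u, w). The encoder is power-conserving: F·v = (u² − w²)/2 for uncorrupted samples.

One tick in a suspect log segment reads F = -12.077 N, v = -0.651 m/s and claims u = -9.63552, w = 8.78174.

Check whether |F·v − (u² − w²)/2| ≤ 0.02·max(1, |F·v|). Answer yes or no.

F·v = (-12.077)×(-0.651) = 7.86213 W.
(u² − w²)/2 = (92.84325 − 77.11896)/2 = 7.86214 W.
|Δ| = 0.00002;  2% of max(1, |F·v|) = 0.15724.

yes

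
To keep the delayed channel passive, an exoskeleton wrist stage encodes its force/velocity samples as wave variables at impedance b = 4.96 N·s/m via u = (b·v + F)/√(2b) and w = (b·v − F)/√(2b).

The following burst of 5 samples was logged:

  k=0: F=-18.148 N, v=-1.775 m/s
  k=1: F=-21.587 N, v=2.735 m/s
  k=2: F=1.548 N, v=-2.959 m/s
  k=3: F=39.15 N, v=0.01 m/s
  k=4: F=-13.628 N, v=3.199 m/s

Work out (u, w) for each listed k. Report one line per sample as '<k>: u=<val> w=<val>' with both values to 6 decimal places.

k=0: b·v=4.96×(-1.775)=-8.804000; √(2b)=3.149603; u=(-8.804000+(-18.148))/3.149603=-8.557269, w=(-8.804000−(-18.148))/3.149603=2.966723
k=1: b·v=4.96×2.735=13.565600; √(2b)=3.149603; u=(13.565600+(-21.587))/3.149603=-2.546797, w=(13.565600−(-21.587))/3.149603=11.160962
k=2: b·v=4.96×(-2.959)=-14.676640; √(2b)=3.149603; u=(-14.676640+1.548)/3.149603=-4.168347, w=(-14.676640−1.548)/3.149603=-5.151328
k=3: b·v=4.96×0.01=0.049600; √(2b)=3.149603; u=(0.049600+39.15)/3.149603=12.445885, w=(0.049600−39.15)/3.149603=-12.414389
k=4: b·v=4.96×3.199=15.867040; √(2b)=3.149603; u=(15.867040+(-13.628))/3.149603=0.710896, w=(15.867040−(-13.628))/3.149603=9.364685

0: u=-8.557269 w=2.966723
1: u=-2.546797 w=11.160962
2: u=-4.168347 w=-5.151328
3: u=12.445885 w=-12.414389
4: u=0.710896 w=9.364685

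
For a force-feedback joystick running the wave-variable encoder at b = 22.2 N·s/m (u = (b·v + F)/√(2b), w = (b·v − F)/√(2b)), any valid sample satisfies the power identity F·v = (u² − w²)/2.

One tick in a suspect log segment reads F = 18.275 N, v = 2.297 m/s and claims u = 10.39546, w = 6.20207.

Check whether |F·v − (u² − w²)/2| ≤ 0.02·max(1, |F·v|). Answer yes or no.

no

F·v = 18.275×2.297 = 41.97767 W.
(u² − w²)/2 = (108.06559 − 38.46567)/2 = 34.79996 W.
|Δ| = 7.17772;  2% of max(1, |F·v|) = 0.83955.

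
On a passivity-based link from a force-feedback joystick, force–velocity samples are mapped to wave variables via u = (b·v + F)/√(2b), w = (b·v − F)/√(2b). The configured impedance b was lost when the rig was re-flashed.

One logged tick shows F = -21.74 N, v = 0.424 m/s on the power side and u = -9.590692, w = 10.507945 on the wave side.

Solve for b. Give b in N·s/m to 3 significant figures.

b = 2.34 N·s/m

u + w = 0.917253;  u + w = √(2b)·v, so √(2b) = 0.917253/0.424 = 2.163333.
b = (√(2b))²/2 = 4.680008/2 = 2.340004.
(Check via u − w = 2F/√(2b): u − w = -20.098637, 2F/√(2b) = -20.098621.)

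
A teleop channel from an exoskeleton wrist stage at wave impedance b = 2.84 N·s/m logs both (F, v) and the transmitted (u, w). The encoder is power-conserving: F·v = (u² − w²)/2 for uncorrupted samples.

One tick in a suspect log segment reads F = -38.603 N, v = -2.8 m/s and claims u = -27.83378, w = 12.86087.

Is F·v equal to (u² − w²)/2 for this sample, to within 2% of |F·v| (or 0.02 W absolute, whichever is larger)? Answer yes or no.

no

F·v = (-38.603)×(-2.8) = 108.08840 W.
(u² − w²)/2 = (774.71931 − 165.40198)/2 = 304.65867 W.
|Δ| = 196.57027;  2% of max(1, |F·v|) = 2.16177.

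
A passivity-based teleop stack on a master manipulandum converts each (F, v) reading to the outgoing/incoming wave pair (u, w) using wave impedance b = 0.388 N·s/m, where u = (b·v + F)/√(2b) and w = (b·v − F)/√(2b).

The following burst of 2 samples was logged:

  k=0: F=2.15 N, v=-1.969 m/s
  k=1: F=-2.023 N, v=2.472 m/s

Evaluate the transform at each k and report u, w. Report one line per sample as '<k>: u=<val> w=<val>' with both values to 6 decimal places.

k=0: b·v=0.388×(-1.969)=-0.763972; √(2b)=0.880909; u=(-0.763972+2.15)/0.880909=1.573407, w=(-0.763972−2.15)/0.880909=-3.307916
k=1: b·v=0.388×2.472=0.959136; √(2b)=0.880909; u=(0.959136+(-2.023))/0.880909=-1.207689, w=(0.959136−(-2.023))/0.880909=3.385296

0: u=1.573407 w=-3.307916
1: u=-1.207689 w=3.385296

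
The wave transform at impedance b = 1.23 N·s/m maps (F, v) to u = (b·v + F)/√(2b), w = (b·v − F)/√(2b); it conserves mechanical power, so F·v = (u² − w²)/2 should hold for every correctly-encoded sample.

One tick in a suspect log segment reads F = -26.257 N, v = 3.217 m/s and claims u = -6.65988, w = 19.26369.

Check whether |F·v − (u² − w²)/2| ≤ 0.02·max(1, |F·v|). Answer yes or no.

no

F·v = (-26.257)×3.217 = -84.4688 W.
(u² − w²)/2 = (44.3540 − 371.0898)/2 = -163.3679 W.
|Δ| = 78.8991;  2% of max(1, |F·v|) = 1.6894.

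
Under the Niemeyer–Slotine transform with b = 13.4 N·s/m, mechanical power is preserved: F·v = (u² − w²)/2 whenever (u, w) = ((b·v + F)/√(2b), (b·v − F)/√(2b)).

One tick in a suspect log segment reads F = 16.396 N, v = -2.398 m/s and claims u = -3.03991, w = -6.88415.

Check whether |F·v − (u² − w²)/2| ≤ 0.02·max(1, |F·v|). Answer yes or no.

no

F·v = 16.396×(-2.398) = -39.3176 W.
(u² − w²)/2 = (9.2411 − 47.3915)/2 = -19.0752 W.
|Δ| = 20.2424;  2% of max(1, |F·v|) = 0.7864.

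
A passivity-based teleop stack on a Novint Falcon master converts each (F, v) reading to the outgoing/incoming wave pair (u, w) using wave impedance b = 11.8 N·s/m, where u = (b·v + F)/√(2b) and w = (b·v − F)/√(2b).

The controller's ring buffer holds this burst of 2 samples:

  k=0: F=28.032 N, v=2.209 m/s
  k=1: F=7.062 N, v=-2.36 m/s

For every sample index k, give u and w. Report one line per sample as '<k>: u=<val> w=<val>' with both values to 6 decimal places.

0: u=11.135938 w=-0.404654
1: u=-4.278730 w=-7.186110

k=0: b·v=11.8×2.209=26.066200; √(2b)=4.857983; u=(26.066200+28.032)/4.857983=11.135938, w=(26.066200−28.032)/4.857983=-0.404654
k=1: b·v=11.8×(-2.36)=-27.848000; √(2b)=4.857983; u=(-27.848000+7.062)/4.857983=-4.278730, w=(-27.848000−7.062)/4.857983=-7.186110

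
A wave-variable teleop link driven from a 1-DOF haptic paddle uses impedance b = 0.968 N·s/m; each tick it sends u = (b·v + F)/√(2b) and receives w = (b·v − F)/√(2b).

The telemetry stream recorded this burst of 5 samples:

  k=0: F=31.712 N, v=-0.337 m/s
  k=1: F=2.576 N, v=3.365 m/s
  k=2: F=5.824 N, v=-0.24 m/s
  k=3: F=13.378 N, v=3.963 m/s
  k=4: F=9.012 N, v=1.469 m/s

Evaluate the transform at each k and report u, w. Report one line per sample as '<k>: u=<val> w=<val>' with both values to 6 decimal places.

0: u=22.556946 w=-23.025849
1: u=4.192404 w=0.489664
2: u=4.018737 w=-4.352674
3: u=12.371825 w=-6.857698
4: u=7.498905 w=-5.454935

k=0: b·v=0.968×(-0.337)=-0.326216; √(2b)=1.391402; u=(-0.326216+31.712)/1.391402=22.556946, w=(-0.326216−31.712)/1.391402=-23.025849
k=1: b·v=0.968×3.365=3.257320; √(2b)=1.391402; u=(3.257320+2.576)/1.391402=4.192404, w=(3.257320−2.576)/1.391402=0.489664
k=2: b·v=0.968×(-0.24)=-0.232320; √(2b)=1.391402; u=(-0.232320+5.824)/1.391402=4.018737, w=(-0.232320−5.824)/1.391402=-4.352674
k=3: b·v=0.968×3.963=3.836184; √(2b)=1.391402; u=(3.836184+13.378)/1.391402=12.371825, w=(3.836184−13.378)/1.391402=-6.857698
k=4: b·v=0.968×1.469=1.421992; √(2b)=1.391402; u=(1.421992+9.012)/1.391402=7.498905, w=(1.421992−9.012)/1.391402=-5.454935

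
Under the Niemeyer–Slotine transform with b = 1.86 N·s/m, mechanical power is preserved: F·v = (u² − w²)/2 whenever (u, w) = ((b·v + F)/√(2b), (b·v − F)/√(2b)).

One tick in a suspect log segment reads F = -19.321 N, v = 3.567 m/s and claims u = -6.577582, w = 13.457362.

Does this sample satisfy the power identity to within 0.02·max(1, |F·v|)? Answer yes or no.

yes

F·v = (-19.321)×3.567 = -68.918007 W.
(u² − w²)/2 = (43.264585 − 181.100592)/2 = -68.918004 W.
|Δ| = 0.000003;  2% of max(1, |F·v|) = 1.378360.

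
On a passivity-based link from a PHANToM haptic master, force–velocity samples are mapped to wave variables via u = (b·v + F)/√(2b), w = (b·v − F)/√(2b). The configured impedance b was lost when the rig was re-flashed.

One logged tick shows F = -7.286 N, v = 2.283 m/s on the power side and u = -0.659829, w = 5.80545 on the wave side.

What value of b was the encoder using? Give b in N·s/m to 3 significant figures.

u + w = 5.145621;  u + w = √(2b)·v, so √(2b) = 5.145621/2.283 = 2.253886.
b = (√(2b))²/2 = 5.080001/2 = 2.540000.
(Check via u − w = 2F/√(2b): u − w = -6.465279, 2F/√(2b) = -6.465279.)

b = 2.54 N·s/m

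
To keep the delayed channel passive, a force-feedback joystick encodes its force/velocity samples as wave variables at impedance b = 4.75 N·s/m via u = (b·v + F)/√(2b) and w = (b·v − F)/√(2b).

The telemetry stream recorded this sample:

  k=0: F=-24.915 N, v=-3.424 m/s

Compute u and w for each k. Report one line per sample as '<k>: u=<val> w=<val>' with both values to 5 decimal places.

k=0: b·v=4.75×(-3.424)=-16.26400; √(2b)=3.08221; u=(-16.26400+(-24.915))/3.08221=-13.36023, w=(-16.26400−(-24.915))/3.08221=2.80676

0: u=-13.36023 w=2.80676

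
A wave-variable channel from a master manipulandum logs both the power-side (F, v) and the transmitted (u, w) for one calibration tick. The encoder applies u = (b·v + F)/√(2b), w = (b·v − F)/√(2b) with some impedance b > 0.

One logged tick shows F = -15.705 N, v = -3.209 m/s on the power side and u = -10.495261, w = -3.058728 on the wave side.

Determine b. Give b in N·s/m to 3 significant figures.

b = 8.92 N·s/m

u + w = -13.553989;  u + w = √(2b)·v, so √(2b) = -13.553989/(-3.209) = 4.223742.
b = (√(2b))²/2 = 17.839999/2 = 8.919999.
(Check via u − w = 2F/√(2b): u − w = -7.436533, 2F/√(2b) = -7.436533.)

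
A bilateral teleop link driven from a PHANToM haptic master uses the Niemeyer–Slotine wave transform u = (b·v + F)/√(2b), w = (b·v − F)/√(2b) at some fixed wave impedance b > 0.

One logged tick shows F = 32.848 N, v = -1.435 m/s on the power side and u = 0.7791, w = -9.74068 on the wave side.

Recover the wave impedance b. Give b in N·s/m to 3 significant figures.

u + w = -8.96158;  u + w = √(2b)·v, so √(2b) = -8.96158/(-1.435) = 6.24500.
b = (√(2b))²/2 = 39.00007/2 = 19.50003.
(Check via u − w = 2F/√(2b): u − w = 10.51978, 2F/√(2b) = 10.51977.)

b = 19.5 N·s/m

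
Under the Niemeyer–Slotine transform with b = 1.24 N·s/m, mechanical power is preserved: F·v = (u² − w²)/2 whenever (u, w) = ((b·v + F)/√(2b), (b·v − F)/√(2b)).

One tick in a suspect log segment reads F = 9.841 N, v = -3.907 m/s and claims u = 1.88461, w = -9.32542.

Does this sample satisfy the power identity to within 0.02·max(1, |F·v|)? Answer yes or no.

F·v = 9.841×(-3.907) = -38.4488 W.
(u² − w²)/2 = (3.5518 − 86.9635)/2 = -41.7059 W.
|Δ| = 3.2571;  2% of max(1, |F·v|) = 0.7690.

no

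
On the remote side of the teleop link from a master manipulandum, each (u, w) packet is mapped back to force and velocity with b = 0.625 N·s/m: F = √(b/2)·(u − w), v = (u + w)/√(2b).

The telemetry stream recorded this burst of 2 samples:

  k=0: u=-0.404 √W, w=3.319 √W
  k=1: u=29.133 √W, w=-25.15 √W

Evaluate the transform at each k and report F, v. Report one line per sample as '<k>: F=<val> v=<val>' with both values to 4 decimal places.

0: F=-2.0812 v=2.6073
1: F=30.3451 v=3.5625

k=0: u−w=-3.7230, u+w=2.9150; √(b/2)=0.5590, √(2b)=1.1180; F=0.5590×(-3.723)=-2.0812, v=2.9150/1.1180=2.6073
k=1: u−w=54.2830, u+w=3.9830; √(b/2)=0.5590, √(2b)=1.1180; F=0.5590×54.283=30.3451, v=3.9830/1.1180=3.5625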